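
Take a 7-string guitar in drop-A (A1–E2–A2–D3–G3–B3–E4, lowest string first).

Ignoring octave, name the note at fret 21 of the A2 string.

A2 is MIDI 45. Adding 21 gives 66; 66 mod 12 = 6, i.e. F#.

F#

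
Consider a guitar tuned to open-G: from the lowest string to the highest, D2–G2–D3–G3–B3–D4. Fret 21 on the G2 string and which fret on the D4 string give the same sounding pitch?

2

Fret 21 on G2 is MIDI 43 + 21 = 64 (E4). On the D4 string (open MIDI 62), that pitch is 64 − 62 = fret 2.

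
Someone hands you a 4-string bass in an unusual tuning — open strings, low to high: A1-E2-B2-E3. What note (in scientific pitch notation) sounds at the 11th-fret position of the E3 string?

Each fret is one semitone, so E3 + 11 = D♯4.

D♯4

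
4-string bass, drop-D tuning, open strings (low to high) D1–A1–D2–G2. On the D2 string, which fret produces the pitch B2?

9

B2 is 9 semitones above the open D2 (D–D#–E–F–F#–G–G#–A–A#–B), so it sits at fret 9.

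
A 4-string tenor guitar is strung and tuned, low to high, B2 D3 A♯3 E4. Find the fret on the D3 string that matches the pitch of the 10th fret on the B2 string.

Fret 10 on B2 is MIDI 47 + 10 = 57 (A3). On the D3 string (open MIDI 50), that pitch is 57 − 50 = fret 7.

7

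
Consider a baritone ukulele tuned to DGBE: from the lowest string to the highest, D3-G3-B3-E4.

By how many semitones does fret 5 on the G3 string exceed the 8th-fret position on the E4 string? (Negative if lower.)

-12 semitones

G3 at fret 5 → C4 (MIDI 60); E4 at fret 8 → C5 (MIDI 72).
60 − 72 = -12, so the two pitches are 12 semitones apart.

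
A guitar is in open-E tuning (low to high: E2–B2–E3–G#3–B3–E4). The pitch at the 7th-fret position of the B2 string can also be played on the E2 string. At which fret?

B2 at fret 7 is B2 + 7 semitones = F#3.
The open E2 string is 7 semitones below the open B2, so the same pitch on the E2 string lies at fret 7 + 7 = 14.

14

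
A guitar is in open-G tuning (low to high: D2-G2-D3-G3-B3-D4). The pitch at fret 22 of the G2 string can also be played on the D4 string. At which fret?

3

G2 at fret 22 is G2 + 22 semitones = F4.
The open D4 string is 19 semitones above the open G2, so the same pitch on the D4 string lies at fret 22 − 19 = 3.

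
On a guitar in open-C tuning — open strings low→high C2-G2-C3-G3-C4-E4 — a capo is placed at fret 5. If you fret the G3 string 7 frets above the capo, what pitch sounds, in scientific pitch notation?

The capo raises the open G3 by 5 semitones to C4; fretting 7 more gives G3 + 5 + 7 = G3 + 12 semitones = G4.

G4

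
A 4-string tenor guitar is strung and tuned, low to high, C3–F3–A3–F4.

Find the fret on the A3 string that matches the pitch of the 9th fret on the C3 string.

C3 at fret 9 is C3 + 9 semitones = A3.
The open A3 string is 9 semitones above the open C3, so the same pitch on the A3 string lies at fret 9 − 9 = 0.

0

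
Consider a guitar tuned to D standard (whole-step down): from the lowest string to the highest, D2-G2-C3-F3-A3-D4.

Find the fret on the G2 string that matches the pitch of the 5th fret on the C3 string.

10

C3 at fret 5 is C3 + 5 semitones = F3.
The open G2 string is 5 semitones below the open C3, so the same pitch on the G2 string lies at fret 5 + 5 = 10.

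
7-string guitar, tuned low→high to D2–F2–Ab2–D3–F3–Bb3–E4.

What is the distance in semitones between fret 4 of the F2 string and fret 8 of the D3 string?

F2 at fret 4 → A2 (MIDI 45); D3 at fret 8 → Bb3 (MIDI 58).
45 − 58 = -13, so the two pitches are 13 semitones apart, with Bb3 the higher.

13 semitones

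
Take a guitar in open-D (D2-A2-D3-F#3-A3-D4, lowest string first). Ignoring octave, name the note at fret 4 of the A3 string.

C#

The open A3 string plus 4 semitones: A–A#–B–C–C#.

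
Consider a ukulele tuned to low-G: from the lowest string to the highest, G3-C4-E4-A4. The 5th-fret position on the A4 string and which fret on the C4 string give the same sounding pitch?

14

A4 at fret 5 is A4 + 5 semitones = D5.
The open C4 string is 9 semitones below the open A4, so the same pitch on the C4 string lies at fret 5 + 9 = 14.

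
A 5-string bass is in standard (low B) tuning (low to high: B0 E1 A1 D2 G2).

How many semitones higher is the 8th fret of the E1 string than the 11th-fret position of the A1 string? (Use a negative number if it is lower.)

E1 at fret 8 → C2 (MIDI 36); A1 at fret 11 → G♯2 (MIDI 44).
36 − 44 = -8, so the two pitches are 8 semitones apart.

-8 semitones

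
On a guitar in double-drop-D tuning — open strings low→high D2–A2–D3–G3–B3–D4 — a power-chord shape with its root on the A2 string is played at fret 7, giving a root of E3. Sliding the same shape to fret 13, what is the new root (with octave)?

A#3

Moving from fret 7 to fret 13 shifts the root by 6 semitones.
E3 up 6 semitones is A#3.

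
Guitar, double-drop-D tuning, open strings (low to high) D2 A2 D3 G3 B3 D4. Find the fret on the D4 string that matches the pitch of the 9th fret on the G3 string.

G3 at fret 9 is G3 + 9 semitones = E4.
The open D4 string is 7 semitones above the open G3, so the same pitch on the D4 string lies at fret 9 − 7 = 2.

2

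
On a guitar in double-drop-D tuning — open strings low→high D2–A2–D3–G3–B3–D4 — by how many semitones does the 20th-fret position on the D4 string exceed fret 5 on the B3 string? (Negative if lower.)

18 semitones

D4 at fret 20 → A♯5 (MIDI 82); B3 at fret 5 → E4 (MIDI 64).
82 − 64 = 18, so the two pitches are 18 semitones apart.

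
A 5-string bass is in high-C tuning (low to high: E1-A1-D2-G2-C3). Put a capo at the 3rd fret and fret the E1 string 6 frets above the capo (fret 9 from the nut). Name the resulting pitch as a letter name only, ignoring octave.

The capo raises the open E1 by 3 semitones to G1; fretting 6 more gives E1 + 3 + 6 = E1 + 9 semitones, landing on C#.
(Also written Db.)

C#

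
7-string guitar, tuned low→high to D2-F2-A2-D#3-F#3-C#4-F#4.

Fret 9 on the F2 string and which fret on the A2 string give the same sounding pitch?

F2 at fret 9 is F2 + 9 semitones = D3.
The open A2 string is 4 semitones above the open F2, so the same pitch on the A2 string lies at fret 9 − 4 = 5.

5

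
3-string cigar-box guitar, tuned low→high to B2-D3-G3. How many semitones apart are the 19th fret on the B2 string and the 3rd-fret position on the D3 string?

B2 at fret 19 → F♯4 (MIDI 66); D3 at fret 3 → F3 (MIDI 53).
66 − 53 = 13, so the two pitches are 13 semitones apart, with F♯4 the higher.

13 semitones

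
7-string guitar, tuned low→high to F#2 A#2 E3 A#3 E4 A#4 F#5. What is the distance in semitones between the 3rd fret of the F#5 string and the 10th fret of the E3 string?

19 semitones

F#5 at fret 3 → A5 (MIDI 81); E3 at fret 10 → D4 (MIDI 62).
81 − 62 = 19, so the two pitches are 19 semitones apart, with A5 the higher.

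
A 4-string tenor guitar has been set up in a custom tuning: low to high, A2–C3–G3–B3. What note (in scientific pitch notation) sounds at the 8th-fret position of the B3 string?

The open B3 string plus 8 semitones: B–C–C#–D–D#–E–F–F#–G.
The walk passes from B into C once, so the octave number goes from 3 to 4.

G4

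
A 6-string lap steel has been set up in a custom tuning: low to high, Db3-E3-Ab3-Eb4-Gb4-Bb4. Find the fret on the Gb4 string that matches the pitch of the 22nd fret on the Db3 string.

5

Db3 at fret 22 is Db3 + 22 semitones = B4.
The open Gb4 string is 17 semitones above the open Db3, so the same pitch on the Gb4 string lies at fret 22 − 17 = 5.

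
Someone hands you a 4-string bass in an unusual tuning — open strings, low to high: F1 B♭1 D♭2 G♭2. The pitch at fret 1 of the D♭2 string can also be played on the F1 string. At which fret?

9

D♭2 at fret 1 is D♭2 + 1 semitone = D2.
The open F1 string is 8 semitones below the open D♭2, so the same pitch on the F1 string lies at fret 1 + 8 = 9.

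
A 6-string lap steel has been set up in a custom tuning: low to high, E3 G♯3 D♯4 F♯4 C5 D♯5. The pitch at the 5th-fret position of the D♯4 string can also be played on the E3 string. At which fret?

Fret 5 on D♯4 is MIDI 63 + 5 = 68 (G♯4). On the E3 string (open MIDI 52), that pitch is 68 − 52 = fret 16.

16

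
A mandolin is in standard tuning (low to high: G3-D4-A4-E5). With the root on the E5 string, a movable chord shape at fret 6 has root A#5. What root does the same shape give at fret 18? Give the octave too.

A#6

Moving from fret 6 to fret 18 shifts the root by 12 semitones.
A#5 up 12 semitones is A#6.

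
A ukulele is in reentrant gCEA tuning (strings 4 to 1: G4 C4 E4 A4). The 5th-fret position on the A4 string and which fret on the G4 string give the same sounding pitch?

A4 at fret 5 is A4 + 5 semitones = D5.
The open G4 string is 2 semitones below the open A4, so the same pitch on the G4 string lies at fret 5 + 2 = 7.

7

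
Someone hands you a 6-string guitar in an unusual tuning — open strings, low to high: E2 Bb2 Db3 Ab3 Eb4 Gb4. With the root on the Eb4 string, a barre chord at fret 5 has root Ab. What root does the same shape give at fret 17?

Moving from fret 5 to fret 17 shifts the root by 12 semitones.
Ab up 12 semitones is Ab.

Ab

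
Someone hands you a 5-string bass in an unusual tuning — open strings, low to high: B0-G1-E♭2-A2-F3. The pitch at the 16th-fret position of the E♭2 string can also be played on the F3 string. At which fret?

Fret 16 on E♭2 is MIDI 39 + 16 = 55 (G3). On the F3 string (open MIDI 53), that pitch is 55 − 53 = fret 2.

2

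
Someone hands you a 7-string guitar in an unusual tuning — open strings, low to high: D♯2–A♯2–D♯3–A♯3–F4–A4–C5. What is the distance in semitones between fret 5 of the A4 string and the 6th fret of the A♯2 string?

A4 at fret 5 → D5 (MIDI 74); A♯2 at fret 6 → E3 (MIDI 52).
74 − 52 = 22, so the two pitches are 22 semitones apart, with D5 the higher.

22 semitones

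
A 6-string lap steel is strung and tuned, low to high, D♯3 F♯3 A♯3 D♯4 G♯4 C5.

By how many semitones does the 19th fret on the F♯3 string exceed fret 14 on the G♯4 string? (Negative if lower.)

F♯3 at fret 19 → C♯5 (MIDI 73); G♯4 at fret 14 → A♯5 (MIDI 82).
73 − 82 = -9, so the two pitches are 9 semitones apart.

-9 semitones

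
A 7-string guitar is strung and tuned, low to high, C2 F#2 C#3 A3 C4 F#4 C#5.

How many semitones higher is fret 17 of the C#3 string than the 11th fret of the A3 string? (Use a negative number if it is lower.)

C#3 at fret 17 → F#4 (MIDI 66); A3 at fret 11 → G#4 (MIDI 68).
66 − 68 = -2, so the two pitches are 2 semitones apart.

-2 semitones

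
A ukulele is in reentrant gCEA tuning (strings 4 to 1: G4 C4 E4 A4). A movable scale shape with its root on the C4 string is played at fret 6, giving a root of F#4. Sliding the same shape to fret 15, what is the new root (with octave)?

Moving from fret 6 to fret 15 shifts the root by 9 semitones.
F#4 up 9 semitones is D#5.

D#5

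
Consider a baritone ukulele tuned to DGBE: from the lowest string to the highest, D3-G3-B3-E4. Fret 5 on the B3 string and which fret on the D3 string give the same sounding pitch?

B3 at fret 5 is B3 + 5 semitones = E4.
The open D3 string is 9 semitones below the open B3, so the same pitch on the D3 string lies at fret 5 + 9 = 14.

14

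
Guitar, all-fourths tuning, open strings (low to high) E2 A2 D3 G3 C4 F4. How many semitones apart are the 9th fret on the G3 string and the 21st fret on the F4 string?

22 semitones

G3 at fret 9 → E4 (MIDI 64); F4 at fret 21 → D6 (MIDI 86).
64 − 86 = -22, so the two pitches are 22 semitones apart, with D6 the higher.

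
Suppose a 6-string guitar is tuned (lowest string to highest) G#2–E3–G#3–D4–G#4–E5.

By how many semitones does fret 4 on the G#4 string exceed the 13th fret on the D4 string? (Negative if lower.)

-3 semitones

G#4 at fret 4 → C5 (MIDI 72); D4 at fret 13 → D#5 (MIDI 75).
72 − 75 = -3, so the two pitches are 3 semitones apart.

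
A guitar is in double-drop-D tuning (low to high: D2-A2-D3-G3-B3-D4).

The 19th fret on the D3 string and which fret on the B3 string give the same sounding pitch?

10

D3 at fret 19 is D3 + 19 semitones = A4.
The open B3 string is 9 semitones above the open D3, so the same pitch on the B3 string lies at fret 19 − 9 = 10.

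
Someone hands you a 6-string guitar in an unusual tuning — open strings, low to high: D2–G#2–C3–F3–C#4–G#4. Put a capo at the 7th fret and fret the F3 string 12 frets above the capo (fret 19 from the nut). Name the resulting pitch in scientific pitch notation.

C5

The capo raises the open F3 by 7 semitones to C4; fretting 12 more gives F3 + 7 + 12 = F3 + 19 semitones = C5.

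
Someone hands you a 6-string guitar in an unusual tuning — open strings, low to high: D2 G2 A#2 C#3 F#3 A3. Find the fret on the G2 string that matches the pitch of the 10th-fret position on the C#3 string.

16

C#3 at fret 10 is C#3 + 10 semitones = B3.
The open G2 string is 6 semitones below the open C#3, so the same pitch on the G2 string lies at fret 10 + 6 = 16.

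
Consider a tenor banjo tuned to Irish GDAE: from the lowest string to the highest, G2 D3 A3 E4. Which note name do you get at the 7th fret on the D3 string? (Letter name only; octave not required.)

A

The open D3 string plus 7 semitones: D–D#–E–F–F#–G–G#–A.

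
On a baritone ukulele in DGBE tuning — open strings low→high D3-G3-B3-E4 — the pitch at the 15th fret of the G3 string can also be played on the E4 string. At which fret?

Fret 15 on G3 is MIDI 55 + 15 = 70 (A#4). On the E4 string (open MIDI 64), that pitch is 70 − 64 = fret 6.

6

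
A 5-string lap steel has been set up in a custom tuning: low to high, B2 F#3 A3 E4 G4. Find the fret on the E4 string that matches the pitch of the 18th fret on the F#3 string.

Fret 18 on F#3 is MIDI 54 + 18 = 72 (C5). On the E4 string (open MIDI 64), that pitch is 72 − 64 = fret 8.

8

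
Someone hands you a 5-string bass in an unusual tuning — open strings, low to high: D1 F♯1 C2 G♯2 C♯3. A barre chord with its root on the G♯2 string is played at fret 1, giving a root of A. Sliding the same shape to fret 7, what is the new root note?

Moving from fret 1 to fret 7 shifts the root by 6 semitones.
A up 6 semitones is D♯.

D♯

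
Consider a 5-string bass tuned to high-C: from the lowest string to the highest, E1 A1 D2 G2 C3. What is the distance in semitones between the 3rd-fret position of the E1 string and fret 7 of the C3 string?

24 semitones

E1 at fret 3 → G1 (MIDI 31); C3 at fret 7 → G3 (MIDI 55).
31 − 55 = -24, so the two pitches are 24 semitones apart, with G3 the higher.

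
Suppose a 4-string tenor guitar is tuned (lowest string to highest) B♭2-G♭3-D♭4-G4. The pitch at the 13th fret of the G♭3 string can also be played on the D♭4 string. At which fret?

Fret 13 on G♭3 is MIDI 54 + 13 = 67 (G4). On the D♭4 string (open MIDI 61), that pitch is 67 − 61 = fret 6.

6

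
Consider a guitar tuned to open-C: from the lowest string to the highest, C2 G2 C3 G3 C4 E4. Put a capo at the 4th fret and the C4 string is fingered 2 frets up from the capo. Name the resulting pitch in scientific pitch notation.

F#4

The capo raises the open C4 by 4 semitones to E4; fretting 2 more gives C4 + 4 + 2 = C4 + 6 semitones = F#4.
(Also written Gb.)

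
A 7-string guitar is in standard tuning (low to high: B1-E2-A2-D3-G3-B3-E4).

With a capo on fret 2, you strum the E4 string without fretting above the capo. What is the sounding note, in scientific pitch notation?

The capo raises the open E4 by 2 semitones to F#4; fretting 0 more gives E4 + 2 + 0 = E4 + 2 semitones = F#4.

F#4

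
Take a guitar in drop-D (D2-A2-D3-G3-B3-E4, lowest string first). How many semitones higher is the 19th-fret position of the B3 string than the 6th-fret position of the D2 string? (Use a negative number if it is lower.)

B3 at fret 19 → F#5 (MIDI 78); D2 at fret 6 → G#2 (MIDI 44).
78 − 44 = 34, so the two pitches are 34 semitones apart.

34 semitones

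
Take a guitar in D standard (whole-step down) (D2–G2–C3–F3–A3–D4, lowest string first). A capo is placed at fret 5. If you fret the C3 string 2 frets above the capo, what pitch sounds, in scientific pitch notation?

The capo raises the open C3 by 5 semitones to F3; fretting 2 more gives C3 + 5 + 2 = C3 + 7 semitones = G3.

G3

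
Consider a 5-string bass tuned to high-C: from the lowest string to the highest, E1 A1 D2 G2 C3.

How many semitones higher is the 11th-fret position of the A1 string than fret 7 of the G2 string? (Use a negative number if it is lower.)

-6 semitones

A1 at fret 11 → G♯2 (MIDI 44); G2 at fret 7 → D3 (MIDI 50).
44 − 50 = -6, so the two pitches are 6 semitones apart.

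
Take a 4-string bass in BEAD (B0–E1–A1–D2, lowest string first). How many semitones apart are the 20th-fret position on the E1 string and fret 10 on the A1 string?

E1 at fret 20 → C3 (MIDI 48); A1 at fret 10 → G2 (MIDI 43).
48 − 43 = 5, so the two pitches are 5 semitones apart, with C3 the higher.

5 semitones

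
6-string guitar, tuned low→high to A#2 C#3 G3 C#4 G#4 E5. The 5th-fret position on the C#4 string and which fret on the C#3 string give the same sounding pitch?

C#4 at fret 5 is C#4 + 5 semitones = F#4.
The open C#3 string is 12 semitones below the open C#4, so the same pitch on the C#3 string lies at fret 5 + 12 = 17.

17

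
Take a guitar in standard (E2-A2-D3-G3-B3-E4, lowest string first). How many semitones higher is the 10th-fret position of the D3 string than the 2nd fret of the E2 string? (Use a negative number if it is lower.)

D3 at fret 10 → C4 (MIDI 60); E2 at fret 2 → F#2 (MIDI 42).
60 − 42 = 18, so the two pitches are 18 semitones apart.

18 semitones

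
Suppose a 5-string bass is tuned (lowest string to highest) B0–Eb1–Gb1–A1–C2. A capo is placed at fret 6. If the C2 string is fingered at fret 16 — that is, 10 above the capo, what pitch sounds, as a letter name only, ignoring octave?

The capo raises the open C2 by 6 semitones to Gb2; fretting 10 more gives C2 + 6 + 10 = C2 + 16 semitones, landing on E.

E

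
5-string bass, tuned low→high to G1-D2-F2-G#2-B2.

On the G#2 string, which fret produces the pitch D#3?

D#3 is 7 semitones above the open G#2 (G#–A–A#–B–C–C#–D–D#), so it sits at fret 7.

7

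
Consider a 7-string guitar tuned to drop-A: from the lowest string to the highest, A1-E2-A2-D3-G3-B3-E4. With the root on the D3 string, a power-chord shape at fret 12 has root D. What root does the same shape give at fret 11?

Moving from fret 12 to fret 11 shifts the root by -1 semitone.
D down 1 semitone is C#.

C#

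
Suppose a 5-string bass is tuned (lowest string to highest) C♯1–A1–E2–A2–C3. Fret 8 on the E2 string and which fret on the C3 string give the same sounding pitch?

Fret 8 on E2 is MIDI 40 + 8 = 48 (C3). On the C3 string (open MIDI 48), that pitch is 48 − 48 = fret 0.

0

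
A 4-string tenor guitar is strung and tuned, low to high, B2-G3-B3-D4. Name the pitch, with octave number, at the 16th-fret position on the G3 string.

G3 is MIDI 55. Adding 16 gives 71, which is B4.

B4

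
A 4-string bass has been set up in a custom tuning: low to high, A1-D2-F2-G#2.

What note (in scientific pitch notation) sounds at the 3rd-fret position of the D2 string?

Each fret is one semitone, so D2 + 3 = F2.

F2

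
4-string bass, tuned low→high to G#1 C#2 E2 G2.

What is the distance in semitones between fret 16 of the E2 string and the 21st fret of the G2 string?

8 semitones

E2 at fret 16 → G#3 (MIDI 56); G2 at fret 21 → E4 (MIDI 64).
56 − 64 = -8, so the two pitches are 8 semitones apart, with E4 the higher.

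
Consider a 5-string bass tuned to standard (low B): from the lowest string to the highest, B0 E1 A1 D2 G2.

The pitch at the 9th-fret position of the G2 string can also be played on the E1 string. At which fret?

G2 at fret 9 is G2 + 9 semitones = E3.
The open E1 string is 15 semitones below the open G2, so the same pitch on the E1 string lies at fret 9 + 15 = 24.

24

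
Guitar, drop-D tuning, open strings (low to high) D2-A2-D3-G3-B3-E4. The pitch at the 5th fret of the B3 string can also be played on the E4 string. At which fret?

0

Fret 5 on B3 is MIDI 59 + 5 = 64 (E4). On the E4 string (open MIDI 64), that pitch is 64 − 64 = fret 0.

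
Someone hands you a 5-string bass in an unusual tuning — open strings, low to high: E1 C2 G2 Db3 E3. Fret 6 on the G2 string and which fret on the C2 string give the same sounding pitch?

G2 at fret 6 is G2 + 6 semitones = Db3.
The open C2 string is 7 semitones below the open G2, so the same pitch on the C2 string lies at fret 6 + 7 = 13.

13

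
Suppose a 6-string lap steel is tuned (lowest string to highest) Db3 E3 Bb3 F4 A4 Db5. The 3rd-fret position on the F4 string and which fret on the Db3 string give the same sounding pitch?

19

F4 at fret 3 is F4 + 3 semitones = Ab4.
The open Db3 string is 16 semitones below the open F4, so the same pitch on the Db3 string lies at fret 3 + 16 = 19.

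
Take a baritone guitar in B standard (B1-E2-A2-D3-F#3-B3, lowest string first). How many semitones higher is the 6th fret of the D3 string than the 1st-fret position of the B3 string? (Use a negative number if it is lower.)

D3 at fret 6 → G#3 (MIDI 56); B3 at fret 1 → C4 (MIDI 60).
56 − 60 = -4, so the two pitches are 4 semitones apart.

-4 semitones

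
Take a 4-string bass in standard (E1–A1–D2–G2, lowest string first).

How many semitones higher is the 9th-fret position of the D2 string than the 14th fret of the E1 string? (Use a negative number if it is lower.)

D2 at fret 9 → B2 (MIDI 47); E1 at fret 14 → F#2 (MIDI 42).
47 − 42 = 5, so the two pitches are 5 semitones apart.

5 semitones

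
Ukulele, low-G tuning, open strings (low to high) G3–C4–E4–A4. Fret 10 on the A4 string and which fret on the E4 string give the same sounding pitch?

A4 at fret 10 is A4 + 10 semitones = G5.
The open E4 string is 5 semitones below the open A4, so the same pitch on the E4 string lies at fret 10 + 5 = 15.

15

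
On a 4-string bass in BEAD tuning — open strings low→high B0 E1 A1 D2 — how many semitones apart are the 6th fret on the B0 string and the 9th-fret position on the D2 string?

B0 at fret 6 → F1 (MIDI 29); D2 at fret 9 → B2 (MIDI 47).
29 − 47 = -18, so the two pitches are 18 semitones apart, with B2 the higher.

18 semitones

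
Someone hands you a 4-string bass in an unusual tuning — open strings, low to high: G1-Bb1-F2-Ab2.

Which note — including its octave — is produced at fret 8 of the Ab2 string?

E3

Ab2 is MIDI 44. Adding 8 gives 52, which is E3.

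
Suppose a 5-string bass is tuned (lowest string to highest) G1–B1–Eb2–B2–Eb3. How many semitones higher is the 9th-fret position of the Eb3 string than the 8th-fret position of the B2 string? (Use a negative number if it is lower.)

Eb3 at fret 9 → C4 (MIDI 60); B2 at fret 8 → G3 (MIDI 55).
60 − 55 = 5, so the two pitches are 5 semitones apart.

5 semitones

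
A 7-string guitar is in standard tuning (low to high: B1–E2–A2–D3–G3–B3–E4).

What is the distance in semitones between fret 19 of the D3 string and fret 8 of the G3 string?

D3 at fret 19 → A4 (MIDI 69); G3 at fret 8 → D♯4 (MIDI 63).
69 − 63 = 6, so the two pitches are 6 semitones apart, with A4 the higher.

6 semitones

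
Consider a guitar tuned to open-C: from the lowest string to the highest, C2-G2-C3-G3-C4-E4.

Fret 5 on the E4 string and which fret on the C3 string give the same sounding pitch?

E4 at fret 5 is E4 + 5 semitones = A4.
The open C3 string is 16 semitones below the open E4, so the same pitch on the C3 string lies at fret 5 + 16 = 21.

21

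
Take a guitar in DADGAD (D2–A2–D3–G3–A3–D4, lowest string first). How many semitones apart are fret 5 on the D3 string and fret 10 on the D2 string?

7 semitones

D3 at fret 5 → G3 (MIDI 55); D2 at fret 10 → C3 (MIDI 48).
55 − 48 = 7, so the two pitches are 7 semitones apart, with G3 the higher.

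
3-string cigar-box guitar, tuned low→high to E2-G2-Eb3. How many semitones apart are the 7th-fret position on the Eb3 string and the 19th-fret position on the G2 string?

4 semitones

Eb3 at fret 7 → Bb3 (MIDI 58); G2 at fret 19 → D4 (MIDI 62).
58 − 62 = -4, so the two pitches are 4 semitones apart, with D4 the higher.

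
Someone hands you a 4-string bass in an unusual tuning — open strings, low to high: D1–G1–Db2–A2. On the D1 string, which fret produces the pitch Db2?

Db2 is 11 semitones above the open D1 (D–Eb–E–F–…–B–C–Db), so it sits at fret 11.

11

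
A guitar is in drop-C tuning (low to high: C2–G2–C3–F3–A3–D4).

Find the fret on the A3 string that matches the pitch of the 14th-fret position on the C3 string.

C3 at fret 14 is C3 + 14 semitones = D4.
The open A3 string is 9 semitones above the open C3, so the same pitch on the A3 string lies at fret 14 − 9 = 5.

5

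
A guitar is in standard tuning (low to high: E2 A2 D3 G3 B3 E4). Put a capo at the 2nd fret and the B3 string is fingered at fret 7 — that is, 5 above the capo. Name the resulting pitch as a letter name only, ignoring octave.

The capo raises the open B3 by 2 semitones to C♯4; fretting 5 more gives B3 + 2 + 5 = B3 + 7 semitones, landing on F♯.

F♯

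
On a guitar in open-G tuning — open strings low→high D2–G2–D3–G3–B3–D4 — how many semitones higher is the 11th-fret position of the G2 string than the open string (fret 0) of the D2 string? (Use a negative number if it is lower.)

16 semitones

G2 at fret 11 → F♯3 (MIDI 54); D2 at fret 0 → D2 (MIDI 38).
54 − 38 = 16, so the two pitches are 16 semitones apart.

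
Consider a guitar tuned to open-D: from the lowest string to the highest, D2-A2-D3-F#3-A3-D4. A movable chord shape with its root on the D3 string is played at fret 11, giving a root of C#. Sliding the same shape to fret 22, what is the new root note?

C

Moving from fret 11 to fret 22 shifts the root by 11 semitones.
C# up 11 semitones is C.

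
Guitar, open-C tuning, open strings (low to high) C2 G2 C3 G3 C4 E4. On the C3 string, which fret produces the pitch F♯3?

6

F♯3 is 6 semitones above the open C3 (C–C#–D–D#–E–F–F#), so it sits at fret 6.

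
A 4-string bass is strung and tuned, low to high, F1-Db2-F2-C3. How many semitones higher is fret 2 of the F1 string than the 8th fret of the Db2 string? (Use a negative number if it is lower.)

-14 semitones

F1 at fret 2 → G1 (MIDI 31); Db2 at fret 8 → A2 (MIDI 45).
31 − 45 = -14, so the two pitches are 14 semitones apart.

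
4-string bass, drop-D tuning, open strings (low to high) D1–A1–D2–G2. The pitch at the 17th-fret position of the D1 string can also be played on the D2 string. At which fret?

5

D1 at fret 17 is D1 + 17 semitones = G2.
The open D2 string is 12 semitones above the open D1, so the same pitch on the D2 string lies at fret 17 − 12 = 5.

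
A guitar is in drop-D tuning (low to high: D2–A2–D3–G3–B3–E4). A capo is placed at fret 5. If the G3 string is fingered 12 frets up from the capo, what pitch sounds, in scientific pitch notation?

The capo raises the open G3 by 5 semitones to C4; fretting 12 more gives G3 + 5 + 12 = G3 + 17 semitones = C5.

C5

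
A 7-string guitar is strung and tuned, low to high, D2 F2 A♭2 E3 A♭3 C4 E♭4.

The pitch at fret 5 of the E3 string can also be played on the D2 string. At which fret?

E3 at fret 5 is E3 + 5 semitones = A3.
The open D2 string is 14 semitones below the open E3, so the same pitch on the D2 string lies at fret 5 + 14 = 19.

19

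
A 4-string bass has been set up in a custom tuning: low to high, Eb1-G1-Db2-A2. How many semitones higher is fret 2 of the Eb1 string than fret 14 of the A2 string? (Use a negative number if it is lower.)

-30 semitones

Eb1 at fret 2 → F1 (MIDI 29); A2 at fret 14 → B3 (MIDI 59).
29 − 59 = -30, so the two pitches are 30 semitones apart.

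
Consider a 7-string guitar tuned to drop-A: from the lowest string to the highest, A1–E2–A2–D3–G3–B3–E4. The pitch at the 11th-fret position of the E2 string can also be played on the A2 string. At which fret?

Fret 11 on E2 is MIDI 40 + 11 = 51 (D♯3). On the A2 string (open MIDI 45), that pitch is 51 − 45 = fret 6.

6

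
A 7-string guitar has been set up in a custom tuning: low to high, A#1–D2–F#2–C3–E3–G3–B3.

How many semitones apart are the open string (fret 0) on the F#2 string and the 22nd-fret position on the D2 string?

F#2 at fret 0 → F#2 (MIDI 42); D2 at fret 22 → C4 (MIDI 60).
42 − 60 = -18, so the two pitches are 18 semitones apart, with C4 the higher.

18 semitones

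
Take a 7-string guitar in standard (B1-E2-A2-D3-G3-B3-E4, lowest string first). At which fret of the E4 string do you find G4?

G4 is 3 semitones above the open E4 (E–F–F#–G), so it sits at fret 3.

3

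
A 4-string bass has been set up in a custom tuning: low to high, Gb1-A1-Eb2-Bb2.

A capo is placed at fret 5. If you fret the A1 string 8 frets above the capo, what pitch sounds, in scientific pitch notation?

Bb2

The capo raises the open A1 by 5 semitones to D2; fretting 8 more gives A1 + 5 + 8 = A1 + 13 semitones = Bb2.
(Also written A#.)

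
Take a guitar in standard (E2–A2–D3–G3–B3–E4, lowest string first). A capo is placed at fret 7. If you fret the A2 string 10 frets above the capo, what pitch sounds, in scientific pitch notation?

The capo raises the open A2 by 7 semitones to E3; fretting 10 more gives A2 + 7 + 10 = A2 + 17 semitones = D4.

D4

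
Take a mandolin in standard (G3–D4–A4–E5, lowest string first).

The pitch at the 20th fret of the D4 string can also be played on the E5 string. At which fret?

D4 at fret 20 is D4 + 20 semitones = A♯5.
The open E5 string is 14 semitones above the open D4, so the same pitch on the E5 string lies at fret 20 − 14 = 6.

6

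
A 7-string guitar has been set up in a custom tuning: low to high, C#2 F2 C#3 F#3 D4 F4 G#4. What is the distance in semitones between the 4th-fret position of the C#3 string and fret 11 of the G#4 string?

26 semitones

C#3 at fret 4 → F3 (MIDI 53); G#4 at fret 11 → G5 (MIDI 79).
53 − 79 = -26, so the two pitches are 26 semitones apart, with G5 the higher.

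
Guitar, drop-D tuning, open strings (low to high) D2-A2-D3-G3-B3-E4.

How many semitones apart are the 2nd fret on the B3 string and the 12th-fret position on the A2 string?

B3 at fret 2 → C#4 (MIDI 61); A2 at fret 12 → A3 (MIDI 57).
61 − 57 = 4, so the two pitches are 4 semitones apart, with C#4 the higher.

4 semitones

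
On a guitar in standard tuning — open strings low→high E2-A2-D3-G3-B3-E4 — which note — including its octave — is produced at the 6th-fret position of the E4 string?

A♯4

The open E4 string plus 6 semitones: E–F–F#–G–G#–A–A#.
No B→C boundary is crossed, so the octave stays at 4.
(Equivalently spelled B♭4.)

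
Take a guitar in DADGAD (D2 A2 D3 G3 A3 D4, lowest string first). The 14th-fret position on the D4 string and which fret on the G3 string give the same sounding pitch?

Fret 14 on D4 is MIDI 62 + 14 = 76 (E5). On the G3 string (open MIDI 55), that pitch is 76 − 55 = fret 21.

21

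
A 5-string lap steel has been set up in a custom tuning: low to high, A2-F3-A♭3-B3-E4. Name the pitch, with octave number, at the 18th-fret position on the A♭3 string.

The open A♭3 string plus 18 semitones: Ab–A–Bb–B–…–C–Db–D.
The walk passes from B into C 2 times, so the octave number goes from 3 to 5.

D5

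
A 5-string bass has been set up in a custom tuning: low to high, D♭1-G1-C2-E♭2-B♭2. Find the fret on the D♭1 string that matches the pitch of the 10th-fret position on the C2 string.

21

C2 at fret 10 is C2 + 10 semitones = B♭2.
The open D♭1 string is 11 semitones below the open C2, so the same pitch on the D♭1 string lies at fret 10 + 11 = 21.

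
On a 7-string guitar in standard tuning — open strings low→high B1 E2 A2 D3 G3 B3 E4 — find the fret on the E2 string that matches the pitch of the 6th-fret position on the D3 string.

D3 at fret 6 is D3 + 6 semitones = G#3.
The open E2 string is 10 semitones below the open D3, so the same pitch on the E2 string lies at fret 6 + 10 = 16.

16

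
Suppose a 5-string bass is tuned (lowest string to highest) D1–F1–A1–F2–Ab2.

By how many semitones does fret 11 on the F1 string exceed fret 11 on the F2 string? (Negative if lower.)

F1 at fret 11 → E2 (MIDI 40); F2 at fret 11 → E3 (MIDI 52).
40 − 52 = -12, so the two pitches are 12 semitones apart.

-12 semitones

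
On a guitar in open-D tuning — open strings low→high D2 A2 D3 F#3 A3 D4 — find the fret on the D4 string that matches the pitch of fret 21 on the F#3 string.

F#3 at fret 21 is F#3 + 21 semitones = D#5.
The open D4 string is 8 semitones above the open F#3, so the same pitch on the D4 string lies at fret 21 − 8 = 13.

13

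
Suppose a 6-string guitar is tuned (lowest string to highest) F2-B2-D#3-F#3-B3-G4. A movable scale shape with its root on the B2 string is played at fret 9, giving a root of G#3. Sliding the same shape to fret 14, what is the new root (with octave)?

Moving from fret 9 to fret 14 shifts the root by 5 semitones.
G#3 up 5 semitones is C#4.

C#4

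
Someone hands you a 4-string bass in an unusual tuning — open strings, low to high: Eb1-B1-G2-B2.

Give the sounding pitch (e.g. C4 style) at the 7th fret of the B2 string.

Gb3

The open B2 string plus 7 semitones: B–C–Db–D–Eb–E–F–Gb.
The walk passes from B into C once, so the octave number goes from 2 to 3.
(Equivalently spelled F#3.)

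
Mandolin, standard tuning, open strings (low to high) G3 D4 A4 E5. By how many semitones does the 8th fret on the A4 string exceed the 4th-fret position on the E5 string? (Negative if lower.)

A4 at fret 8 → F5 (MIDI 77); E5 at fret 4 → G♯5 (MIDI 80).
77 − 80 = -3, so the two pitches are 3 semitones apart.

-3 semitones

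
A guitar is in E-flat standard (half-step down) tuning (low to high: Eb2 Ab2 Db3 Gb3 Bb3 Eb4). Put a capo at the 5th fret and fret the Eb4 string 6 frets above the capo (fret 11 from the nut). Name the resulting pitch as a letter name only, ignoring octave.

The capo raises the open Eb4 by 5 semitones to Ab4; fretting 6 more gives Eb4 + 5 + 6 = Eb4 + 11 semitones, landing on D.

D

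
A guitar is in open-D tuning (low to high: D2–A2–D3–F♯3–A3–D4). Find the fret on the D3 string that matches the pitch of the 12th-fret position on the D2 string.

Fret 12 on D2 is MIDI 38 + 12 = 50 (D3). On the D3 string (open MIDI 50), that pitch is 50 − 50 = fret 0.

0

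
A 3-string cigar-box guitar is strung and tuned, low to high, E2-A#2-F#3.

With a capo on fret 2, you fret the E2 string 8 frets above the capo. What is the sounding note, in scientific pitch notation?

D3

The capo raises the open E2 by 2 semitones to F#2; fretting 8 more gives E2 + 2 + 8 = E2 + 10 semitones = D3.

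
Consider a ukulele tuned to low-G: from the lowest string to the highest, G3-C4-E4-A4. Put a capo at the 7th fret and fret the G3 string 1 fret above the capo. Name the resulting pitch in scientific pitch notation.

D#4

The capo raises the open G3 by 7 semitones to D4; fretting 1 more gives G3 + 7 + 1 = G3 + 8 semitones = D#4.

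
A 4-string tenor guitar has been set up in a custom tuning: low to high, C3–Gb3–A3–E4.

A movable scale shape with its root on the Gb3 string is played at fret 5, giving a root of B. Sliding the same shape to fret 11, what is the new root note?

F

Moving from fret 5 to fret 11 shifts the root by 6 semitones.
B up 6 semitones is F.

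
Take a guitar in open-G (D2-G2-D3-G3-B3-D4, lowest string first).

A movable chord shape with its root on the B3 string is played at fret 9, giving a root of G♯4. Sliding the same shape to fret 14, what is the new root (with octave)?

C♯5

Moving from fret 9 to fret 14 shifts the root by 5 semitones.
G♯4 up 5 semitones is C♯5.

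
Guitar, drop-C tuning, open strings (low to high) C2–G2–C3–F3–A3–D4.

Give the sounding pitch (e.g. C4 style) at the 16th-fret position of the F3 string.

A4

The open F3 string plus 16 semitones: F–F#–G–G#–…–G–G#–A.
The walk passes from B into C once, so the octave number goes from 3 to 4.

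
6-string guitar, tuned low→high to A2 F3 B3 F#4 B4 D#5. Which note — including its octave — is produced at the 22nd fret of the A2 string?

G4

A2 is MIDI 45. Adding 22 gives 67, which is G4.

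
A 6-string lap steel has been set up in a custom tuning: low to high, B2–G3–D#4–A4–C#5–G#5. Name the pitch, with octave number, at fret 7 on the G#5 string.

D#6

The open G#5 string plus 7 semitones: G#–A–A#–B–C–C#–D–D#.
The walk passes from B into C once, so the octave number goes from 5 to 6.
(Equivalently spelled Eb6.)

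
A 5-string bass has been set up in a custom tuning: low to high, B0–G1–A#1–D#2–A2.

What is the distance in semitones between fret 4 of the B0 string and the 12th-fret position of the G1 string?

B0 at fret 4 → D#1 (MIDI 27); G1 at fret 12 → G2 (MIDI 43).
27 − 43 = -16, so the two pitches are 16 semitones apart, with G2 the higher.

16 semitones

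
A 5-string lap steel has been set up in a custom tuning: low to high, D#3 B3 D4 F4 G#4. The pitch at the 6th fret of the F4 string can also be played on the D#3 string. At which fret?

20

Fret 6 on F4 is MIDI 65 + 6 = 71 (B4). On the D#3 string (open MIDI 51), that pitch is 71 − 51 = fret 20.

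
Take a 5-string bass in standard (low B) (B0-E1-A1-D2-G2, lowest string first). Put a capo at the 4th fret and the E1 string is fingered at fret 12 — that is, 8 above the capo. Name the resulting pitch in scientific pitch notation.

E2

The capo raises the open E1 by 4 semitones to G#1; fretting 8 more gives E1 + 4 + 8 = E1 + 12 semitones = E2.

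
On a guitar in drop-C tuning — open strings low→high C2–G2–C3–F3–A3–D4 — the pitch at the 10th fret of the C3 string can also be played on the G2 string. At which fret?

15

Fret 10 on C3 is MIDI 48 + 10 = 58 (A♯3). On the G2 string (open MIDI 43), that pitch is 58 − 43 = fret 15.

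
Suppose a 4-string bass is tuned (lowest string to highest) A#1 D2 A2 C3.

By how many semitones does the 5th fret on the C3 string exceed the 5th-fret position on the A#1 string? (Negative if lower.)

14 semitones

C3 at fret 5 → F3 (MIDI 53); A#1 at fret 5 → D#2 (MIDI 39).
53 − 39 = 14, so the two pitches are 14 semitones apart.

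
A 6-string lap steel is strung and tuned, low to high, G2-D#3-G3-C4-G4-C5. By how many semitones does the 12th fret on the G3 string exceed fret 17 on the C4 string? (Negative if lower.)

G3 at fret 12 → G4 (MIDI 67); C4 at fret 17 → F5 (MIDI 77).
67 − 77 = -10, so the two pitches are 10 semitones apart.

-10 semitones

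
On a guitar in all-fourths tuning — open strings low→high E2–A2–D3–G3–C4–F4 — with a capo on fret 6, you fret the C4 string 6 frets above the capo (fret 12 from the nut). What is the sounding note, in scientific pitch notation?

The capo raises the open C4 by 6 semitones to F#4; fretting 6 more gives C4 + 6 + 6 = C4 + 12 semitones = C5.

C5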